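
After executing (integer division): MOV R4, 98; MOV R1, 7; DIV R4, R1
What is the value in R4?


Register state trace:
  MOV R4, 98  → R4 = 98
  MOV R1, 7  → R1 = 7
  DIV R4, R1  → R4 = 98 // 7 = 14
Final: R4 = 14

14


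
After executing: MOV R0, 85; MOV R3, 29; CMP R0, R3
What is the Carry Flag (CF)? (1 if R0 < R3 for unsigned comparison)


Register state trace:
  MOV R0, 85  → R0 = 85
  MOV R3, 29  → R3 = 29
  CMP R0, R3  → unsigned 85 - 29: no borrow
  85 >= 29, so CF = 0
CF = 0

0


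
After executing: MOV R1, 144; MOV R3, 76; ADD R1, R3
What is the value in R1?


Register state trace:
  MOV R1, 144  → R1 = 144
  MOV R3, 76  → R3 = 76
  ADD R1, R3  → R1 = 144 + 76 = 220
Final: R1 = 220

220


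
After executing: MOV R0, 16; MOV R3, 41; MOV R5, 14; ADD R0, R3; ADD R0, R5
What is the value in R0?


Register state trace:
  MOV R0, 16  → R0 = 16
  MOV R3, 41  → R3 = 41
  MOV R5, 14  → R5 = 14
  ADD R0, R3  → R0 = 16 + 41 = 57
  ADD R0, R5  → R0 = 57 + 14 = 71
Final: R0 = 71

71


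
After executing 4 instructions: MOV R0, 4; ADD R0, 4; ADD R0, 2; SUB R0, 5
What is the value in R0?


Register state trace:
  MOV R0, 4  → R0 = 4
  ADD R0, 4  → R0 = 4 + 4 = 8
  ADD R0, 2  → R0 = 8 + 2 = 10
  SUB R0, 5  → R0 = 10 - 5 = 5
Final: R0 = 5

5


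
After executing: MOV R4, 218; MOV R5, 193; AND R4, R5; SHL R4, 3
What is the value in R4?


Register state trace:
  MOV R4, 218  → R4 = 218 (0b11011010)
  MOV R5, 193  → R5 = 193 (0b11000001)
  AND R4, R5  → R4 = 218 AND 193 = 192 (0b11000000)
  SHL R4, 3  → R4 = 192 << 3 = 1536
Final: R4 = 1536

1536


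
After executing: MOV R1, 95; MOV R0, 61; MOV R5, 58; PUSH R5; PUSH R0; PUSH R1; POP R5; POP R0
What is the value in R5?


Stack trace (top is rightmost):
  MOV R1, 95  → R1 = 95
  MOV R0, 61  → R0 = 61
  MOV R5, 58  → R5 = 58
  PUSH R5  → stack: [58]
  PUSH R0  → stack: [58, 61]
  PUSH R1  → stack: [58, 61, 95]
  POP R5  → R5 = 95, stack: [58, 61]
  POP R0  → R0 = 61, stack: [58]
Final: R5 = 95

95


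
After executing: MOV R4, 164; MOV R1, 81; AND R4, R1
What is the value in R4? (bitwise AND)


Register state trace:
  MOV R4, 164  → R4 = 164 (0b10100100)
  MOV R1, 81  → R1 = 81 (0b01010001)
  AND R4, R1  → R4 = 164 AND 81 = 0 (0b00000000)
Final: R4 = 0

0


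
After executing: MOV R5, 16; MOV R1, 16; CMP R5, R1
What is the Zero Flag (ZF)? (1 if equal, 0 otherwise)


Register state trace:
  MOV R5, 16  → R5 = 16
  MOV R1, 16  → R1 = 16
  CMP R5, R1  → computes 16 - 16 = 0
  Result is zero, so values are equal
ZF = 1

1


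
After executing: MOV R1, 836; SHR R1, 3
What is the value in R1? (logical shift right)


Register state trace:
  MOV R1, 836  → R1 = 836
  SHR R1, 3  → R1 = 836 >> 3 = 836 // 2^3 = 104
Final: R1 = 104

104


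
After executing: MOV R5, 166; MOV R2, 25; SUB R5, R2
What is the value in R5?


Register state trace:
  MOV R5, 166  → R5 = 166
  MOV R2, 25  → R2 = 25
  SUB R5, R2  → R5 = 166 - 25 = 141
Final: R5 = 141

141


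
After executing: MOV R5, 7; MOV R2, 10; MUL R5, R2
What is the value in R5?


Register state trace:
  MOV R5, 7  → R5 = 7
  MOV R2, 10  → R2 = 10
  MUL R5, R2  → R5 = 7 * 10 = 70
Final: R5 = 70

70


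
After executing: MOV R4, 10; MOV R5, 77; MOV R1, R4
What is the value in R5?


Register state trace:
  MOV R4, 10  → R4 = 10
  MOV R5, 77  → R5 = 77
  MOV R1, R4  → R1 = 10
Final: R5 = 77

77


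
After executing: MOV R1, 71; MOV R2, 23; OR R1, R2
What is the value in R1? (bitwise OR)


Register state trace:
  MOV R1, 71  → R1 = 71 (0b01000111)
  MOV R2, 23  → R2 = 23 (0b00010111)
  OR R1, R2   → R1 = 71 OR 23 = 87 (0b01010111)
Final: R1 = 87

87


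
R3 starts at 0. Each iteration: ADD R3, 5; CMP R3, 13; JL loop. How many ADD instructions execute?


Loop trace (R3 starts at 0, target 13, step 5):
  ADD #1: R3 = 0 + 5 = 5  → 5 < 13, loop
  ADD #2: R3 = 5 + 5 = 10  → 10 < 13, loop
  ADD #3: R3 = 10 + 5 = 15  → 15 >= 13, exit
Total ADD instructions: 3

3


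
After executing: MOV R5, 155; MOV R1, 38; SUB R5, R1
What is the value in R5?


Register state trace:
  MOV R5, 155  → R5 = 155
  MOV R1, 38  → R1 = 38
  SUB R5, R1  → R5 = 155 - 38 = 117
Final: R5 = 117

117


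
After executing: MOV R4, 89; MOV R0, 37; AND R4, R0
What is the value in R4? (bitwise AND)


Register state trace:
  MOV R4, 89  → R4 = 89 (0b01011001)
  MOV R0, 37  → R0 = 37 (0b00100101)
  AND R4, R0  → R4 = 89 AND 37 = 1 (0b00000001)
Final: R4 = 1

1


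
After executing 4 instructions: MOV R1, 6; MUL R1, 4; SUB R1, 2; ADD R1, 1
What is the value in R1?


Register state trace:
  MOV R1, 6  → R1 = 6
  MUL R1, 4  → R1 = 6 * 4 = 24
  SUB R1, 2  → R1 = 24 - 2 = 22
  ADD R1, 1  → R1 = 22 + 1 = 23
Final: R1 = 23

23


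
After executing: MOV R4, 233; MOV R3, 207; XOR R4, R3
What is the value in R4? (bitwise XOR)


Register state trace:
  MOV R4, 233  → R4 = 233 (0b11101001)
  MOV R3, 207  → R3 = 207 (0b11001111)
  XOR R4, R3  → R4 = 233 XOR 207 = 38 (0b00100110)
Final: R4 = 38

38


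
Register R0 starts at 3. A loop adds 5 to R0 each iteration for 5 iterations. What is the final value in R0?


Starting value: R0 = 3
  Iter 1: R0 = 3 + 5 = 8
  Iter 2: R0 = 8 + 5 = 13
  Iter 3: R0 = 13 + 5 = 18
  Iter 4: R0 = 18 + 5 = 23
  Iter 5: R0 = 23 + 5 = 28
Final: R0 = 28

28


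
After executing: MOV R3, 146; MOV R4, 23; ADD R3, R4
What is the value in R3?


Register state trace:
  MOV R3, 146  → R3 = 146
  MOV R4, 23  → R4 = 23
  ADD R3, R4  → R3 = 146 + 23 = 169
Final: R3 = 169

169


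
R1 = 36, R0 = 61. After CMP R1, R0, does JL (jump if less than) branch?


Trace:
  R1 = 36, R0 = 61
  CMP R1, R0  → compares 36 vs 61
  JL checks: is 36 less than 61?
  36 < 61, so condition is true
Branch taken: Yes

Yes


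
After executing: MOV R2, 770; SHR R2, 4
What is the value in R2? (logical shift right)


Register state trace:
  MOV R2, 770  → R2 = 770
  SHR R2, 4  → R2 = 770 >> 4 = 770 // 2^4 = 48
Final: R2 = 48

48


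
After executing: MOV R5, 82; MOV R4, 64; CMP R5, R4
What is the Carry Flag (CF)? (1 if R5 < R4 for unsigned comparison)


Register state trace:
  MOV R5, 82  → R5 = 82
  MOV R4, 64  → R4 = 64
  CMP R5, R4  → unsigned 82 - 64: no borrow
  82 >= 64, so CF = 0
CF = 0

0


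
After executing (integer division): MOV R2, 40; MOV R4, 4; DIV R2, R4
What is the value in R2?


Register state trace:
  MOV R2, 40  → R2 = 40
  MOV R4, 4  → R4 = 4
  DIV R2, R4  → R2 = 40 // 4 = 10
Final: R2 = 10

10


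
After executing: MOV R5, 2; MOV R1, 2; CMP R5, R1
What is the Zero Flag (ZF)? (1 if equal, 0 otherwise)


Register state trace:
  MOV R5, 2  → R5 = 2
  MOV R1, 2  → R1 = 2
  CMP R5, R1  → computes 2 - 2 = 0
  Result is zero, so values are equal
ZF = 1

1


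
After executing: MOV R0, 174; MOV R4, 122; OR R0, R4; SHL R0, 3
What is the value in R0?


Register state trace:
  MOV R0, 174  → R0 = 174 (0b10101110)
  MOV R4, 122  → R4 = 122 (0b01111010)
  OR R0, R4  → R0 = 174 OR 122 = 254 (0b11111110)
  SHL R0, 3  → R0 = 254 << 3 = 2032
Final: R0 = 2032

2032


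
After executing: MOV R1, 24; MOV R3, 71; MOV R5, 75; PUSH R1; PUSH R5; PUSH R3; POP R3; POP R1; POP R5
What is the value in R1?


Stack trace (top is rightmost):
  MOV R1, 24  → R1 = 24
  MOV R3, 71  → R3 = 71
  MOV R5, 75  → R5 = 75
  PUSH R1  → stack: [24]
  PUSH R5  → stack: [24, 75]
  PUSH R3  → stack: [24, 75, 71]
  POP R3  → R3 = 71, stack: [24, 75]
  POP R1  → R1 = 75, stack: [24]
  POP R5  → R5 = 24, stack: []
Final: R1 = 75

75


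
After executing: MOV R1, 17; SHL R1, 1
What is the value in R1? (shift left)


Register state trace:
  MOV R1, 17  → R1 = 17
  SHL R1, 1  → R1 = 17 << 1 = 17 * 2^1 = 34
Final: R1 = 34

34


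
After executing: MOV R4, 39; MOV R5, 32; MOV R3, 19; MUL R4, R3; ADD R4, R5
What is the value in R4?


Register state trace:
  MOV R4, 39  → R4 = 39
  MOV R5, 32  → R5 = 32
  MOV R3, 19  → R3 = 19
  MUL R4, R3  → R4 = 39 * 19 = 741
  ADD R4, R5  → R4 = 741 + 32 = 773
Final: R4 = 773

773


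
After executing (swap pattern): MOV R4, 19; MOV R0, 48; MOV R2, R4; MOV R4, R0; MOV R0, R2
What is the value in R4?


Register state trace (swap pattern):
  MOV R4, 19  → R4 = 19
  MOV R0, 48  → R0 = 48
  MOV R2, R4  → R2 = 19  (save R4)
  MOV R4, R0  → R4 = 48  (R4 gets R0's value)
  MOV R0, R2  → R0 = 19  (R0 gets saved value)
Final: R4 = 48

48


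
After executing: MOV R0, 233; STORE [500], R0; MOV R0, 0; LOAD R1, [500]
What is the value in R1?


Register and memory trace:
  MOV R0, 233  → R0 = 233
  STORE [500], R0  → mem[500] = 233
  MOV R0, 0  → R0 = 0
  LOAD R1, [500]  → R1 = mem[500] = 233
Final: R1 = 233

233


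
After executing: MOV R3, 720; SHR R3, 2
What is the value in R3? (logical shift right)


Register state trace:
  MOV R3, 720  → R3 = 720
  SHR R3, 2  → R3 = 720 >> 2 = 720 // 2^2 = 180
Final: R3 = 180

180


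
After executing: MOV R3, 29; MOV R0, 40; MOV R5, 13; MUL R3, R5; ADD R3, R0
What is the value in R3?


Register state trace:
  MOV R3, 29  → R3 = 29
  MOV R0, 40  → R0 = 40
  MOV R5, 13  → R5 = 13
  MUL R3, R5  → R3 = 29 * 13 = 377
  ADD R3, R0  → R3 = 377 + 40 = 417
Final: R3 = 417

417


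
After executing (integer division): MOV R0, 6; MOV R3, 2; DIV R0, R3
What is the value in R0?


Register state trace:
  MOV R0, 6  → R0 = 6
  MOV R3, 2  → R3 = 2
  DIV R0, R3  → R0 = 6 // 2 = 3
Final: R0 = 3

3


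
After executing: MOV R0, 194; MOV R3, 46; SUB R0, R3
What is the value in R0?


Register state trace:
  MOV R0, 194  → R0 = 194
  MOV R3, 46  → R3 = 46
  SUB R0, R3  → R0 = 194 - 46 = 148
Final: R0 = 148

148


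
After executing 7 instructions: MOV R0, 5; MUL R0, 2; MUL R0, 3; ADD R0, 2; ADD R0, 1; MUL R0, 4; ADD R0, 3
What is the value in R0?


Register state trace:
  MOV R0, 5  → R0 = 5
  MUL R0, 2  → R0 = 5 * 2 = 10
  MUL R0, 3  → R0 = 10 * 3 = 30
  ADD R0, 2  → R0 = 30 + 2 = 32
  ADD R0, 1  → R0 = 32 + 1 = 33
  MUL R0, 4  → R0 = 33 * 4 = 132
  ADD R0, 3  → R0 = 132 + 3 = 135
Final: R0 = 135

135


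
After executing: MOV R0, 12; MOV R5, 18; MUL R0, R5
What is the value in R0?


Register state trace:
  MOV R0, 12  → R0 = 12
  MOV R5, 18  → R5 = 18
  MUL R0, R5  → R0 = 12 * 18 = 216
Final: R0 = 216

216


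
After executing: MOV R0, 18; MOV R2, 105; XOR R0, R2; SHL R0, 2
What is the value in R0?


Register state trace:
  MOV R0, 18  → R0 = 18 (0b00010010)
  MOV R2, 105  → R2 = 105 (0b01101001)
  XOR R0, R2  → R0 = 18 XOR 105 = 123 (0b01111011)
  SHL R0, 2  → R0 = 123 << 2 = 492
Final: R0 = 492

492


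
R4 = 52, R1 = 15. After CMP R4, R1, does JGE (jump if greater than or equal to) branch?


Trace:
  R4 = 52, R1 = 15
  CMP R4, R1  → compares 52 vs 15
  JGE checks: is 52 greater than or equal to 15?
  52 > 15, so condition is true
Branch taken: Yes

Yes


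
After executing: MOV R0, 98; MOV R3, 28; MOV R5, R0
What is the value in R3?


Register state trace:
  MOV R0, 98  → R0 = 98
  MOV R3, 28  → R3 = 28
  MOV R5, R0  → R5 = 98
Final: R3 = 28

28


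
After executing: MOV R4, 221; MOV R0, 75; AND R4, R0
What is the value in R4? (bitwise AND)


Register state trace:
  MOV R4, 221  → R4 = 221 (0b11011101)
  MOV R0, 75  → R0 = 75 (0b01001011)
  AND R4, R0  → R4 = 221 AND 75 = 73 (0b01001001)
Final: R4 = 73

73


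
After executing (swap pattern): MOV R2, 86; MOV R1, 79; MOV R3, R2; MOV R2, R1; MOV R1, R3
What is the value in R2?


Register state trace (swap pattern):
  MOV R2, 86  → R2 = 86
  MOV R1, 79  → R1 = 79
  MOV R3, R2  → R3 = 86  (save R2)
  MOV R2, R1  → R2 = 79  (R2 gets R1's value)
  MOV R1, R3  → R1 = 86  (R1 gets saved value)
Final: R2 = 79

79


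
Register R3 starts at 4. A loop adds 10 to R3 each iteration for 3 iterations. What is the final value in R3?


Starting value: R3 = 4
  Iter 1: R3 = 4 + 10 = 14
  Iter 2: R3 = 14 + 10 = 24
  Iter 3: R3 = 24 + 10 = 34
Final: R3 = 34

34


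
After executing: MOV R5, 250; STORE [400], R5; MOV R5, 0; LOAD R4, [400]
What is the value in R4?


Register and memory trace:
  MOV R5, 250  → R5 = 250
  STORE [400], R5  → mem[400] = 250
  MOV R5, 0  → R5 = 0
  LOAD R4, [400]  → R4 = mem[400] = 250
Final: R4 = 250

250


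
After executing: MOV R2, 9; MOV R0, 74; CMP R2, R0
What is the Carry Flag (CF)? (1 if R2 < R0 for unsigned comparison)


Register state trace:
  MOV R2, 9  → R2 = 9
  MOV R0, 74  → R0 = 74
  CMP R2, R0  → unsigned 9 - 74: borrow occurs
  9 < 74, so CF = 1
CF = 1

1


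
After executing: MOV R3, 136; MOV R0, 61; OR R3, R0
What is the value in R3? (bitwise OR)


Register state trace:
  MOV R3, 136  → R3 = 136 (0b10001000)
  MOV R0, 61  → R0 = 61 (0b00111101)
  OR R3, R0   → R3 = 136 OR 61 = 189 (0b10111101)
Final: R3 = 189

189


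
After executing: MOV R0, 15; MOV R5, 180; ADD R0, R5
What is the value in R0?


Register state trace:
  MOV R0, 15  → R0 = 15
  MOV R5, 180  → R5 = 180
  ADD R0, R5  → R0 = 15 + 180 = 195
Final: R0 = 195

195


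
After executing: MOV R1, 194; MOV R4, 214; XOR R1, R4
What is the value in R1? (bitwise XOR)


Register state trace:
  MOV R1, 194  → R1 = 194 (0b11000010)
  MOV R4, 214  → R4 = 214 (0b11010110)
  XOR R1, R4  → R1 = 194 XOR 214 = 20 (0b00010100)
Final: R1 = 20

20


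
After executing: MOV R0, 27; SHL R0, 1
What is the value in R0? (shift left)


Register state trace:
  MOV R0, 27  → R0 = 27
  SHL R0, 1  → R0 = 27 << 1 = 27 * 2^1 = 54
Final: R0 = 54

54


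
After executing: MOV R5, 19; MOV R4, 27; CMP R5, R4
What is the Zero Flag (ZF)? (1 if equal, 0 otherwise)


Register state trace:
  MOV R5, 19  → R5 = 19
  MOV R4, 27  → R4 = 27
  CMP R5, R4  → computes 19 - 27 = -8
  Result is nonzero, so values are not equal
ZF = 0

0


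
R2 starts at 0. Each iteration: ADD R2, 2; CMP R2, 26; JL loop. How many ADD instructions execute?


Loop trace (R2 starts at 0, target 26, step 2):
  ADD #1: R2 = 0 + 2 = 2  → 2 < 26, loop
  ADD #2: R2 = 2 + 2 = 4  → 4 < 26, loop
  ADD #3: R2 = 4 + 2 = 6  → 6 < 26, loop
  ADD #4: R2 = 6 + 2 = 8  → 8 < 26, loop
  ADD #5: R2 = 8 + 2 = 10  → 10 < 26, loop
  ADD #6: R2 = 10 + 2 = 12  → 12 < 26, loop
  ADD #7: R2 = 12 + 2 = 14  → 14 < 26, loop
  ADD #8: R2 = 14 + 2 = 16  → 16 < 26, loop
  ADD #9: R2 = 16 + 2 = 18  → 18 < 26, loop
  ADD #10: R2 = 18 + 2 = 20  → 20 < 26, loop
  ADD #11: R2 = 20 + 2 = 22  → 22 < 26, loop
  ADD #12: R2 = 22 + 2 = 24  → 24 < 26, loop
  ADD #13: R2 = 24 + 2 = 26  → 26 >= 26, exit
Total ADD instructions: 13

13


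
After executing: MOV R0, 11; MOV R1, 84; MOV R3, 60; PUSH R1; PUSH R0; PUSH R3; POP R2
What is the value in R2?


Stack trace (top is rightmost):
  MOV R0, 11  → R0 = 11
  MOV R1, 84  → R1 = 84
  MOV R3, 60  → R3 = 60
  PUSH R1  → stack: [84]
  PUSH R0  → stack: [84, 11]
  PUSH R3  → stack: [84, 11, 60]
  POP R2  → R2 = 60, stack: [84, 11]
Final: R2 = 60

60


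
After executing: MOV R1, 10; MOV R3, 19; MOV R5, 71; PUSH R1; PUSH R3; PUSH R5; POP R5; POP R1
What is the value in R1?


Stack trace (top is rightmost):
  MOV R1, 10  → R1 = 10
  MOV R3, 19  → R3 = 19
  MOV R5, 71  → R5 = 71
  PUSH R1  → stack: [10]
  PUSH R3  → stack: [10, 19]
  PUSH R5  → stack: [10, 19, 71]
  POP R5  → R5 = 71, stack: [10, 19]
  POP R1  → R1 = 19, stack: [10]
Final: R1 = 19

19


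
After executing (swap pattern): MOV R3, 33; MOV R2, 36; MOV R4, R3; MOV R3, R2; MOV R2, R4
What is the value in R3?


Register state trace (swap pattern):
  MOV R3, 33  → R3 = 33
  MOV R2, 36  → R2 = 36
  MOV R4, R3  → R4 = 33  (save R3)
  MOV R3, R2  → R3 = 36  (R3 gets R2's value)
  MOV R2, R4  → R2 = 33  (R2 gets saved value)
Final: R3 = 36

36


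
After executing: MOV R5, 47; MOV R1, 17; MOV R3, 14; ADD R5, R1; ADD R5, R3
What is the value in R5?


Register state trace:
  MOV R5, 47  → R5 = 47
  MOV R1, 17  → R1 = 17
  MOV R3, 14  → R3 = 14
  ADD R5, R1  → R5 = 47 + 17 = 64
  ADD R5, R3  → R5 = 64 + 14 = 78
Final: R5 = 78

78


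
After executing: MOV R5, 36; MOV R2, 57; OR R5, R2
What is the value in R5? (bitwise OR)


Register state trace:
  MOV R5, 36  → R5 = 36 (0b00100100)
  MOV R2, 57  → R2 = 57 (0b00111001)
  OR R5, R2   → R5 = 36 OR 57 = 61 (0b00111101)
Final: R5 = 61

61


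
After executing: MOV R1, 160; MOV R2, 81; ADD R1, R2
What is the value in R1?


Register state trace:
  MOV R1, 160  → R1 = 160
  MOV R2, 81  → R2 = 81
  ADD R1, R2  → R1 = 160 + 81 = 241
Final: R1 = 241

241


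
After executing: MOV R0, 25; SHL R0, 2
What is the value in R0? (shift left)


Register state trace:
  MOV R0, 25  → R0 = 25
  SHL R0, 2  → R0 = 25 << 2 = 25 * 2^2 = 100
Final: R0 = 100

100


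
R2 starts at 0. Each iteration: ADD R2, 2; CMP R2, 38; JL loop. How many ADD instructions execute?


Loop trace (R2 starts at 0, target 38, step 2):
  ADD #1: R2 = 0 + 2 = 2  → 2 < 38, loop
  ADD #2: R2 = 2 + 2 = 4  → 4 < 38, loop
  ADD #3: R2 = 4 + 2 = 6  → 6 < 38, loop
  ADD #4: R2 = 6 + 2 = 8  → 8 < 38, loop
  ADD #5: R2 = 8 + 2 = 10  → 10 < 38, loop
  ADD #6: R2 = 10 + 2 = 12  → 12 < 38, loop
  ADD #7: R2 = 12 + 2 = 14  → 14 < 38, loop
  ADD #8: R2 = 14 + 2 = 16  → 16 < 38, loop
  ADD #9: R2 = 16 + 2 = 18  → 18 < 38, loop
  ADD #10: R2 = 18 + 2 = 20  → 20 < 38, loop
  ADD #11: R2 = 20 + 2 = 22  → 22 < 38, loop
  ADD #12: R2 = 22 + 2 = 24  → 24 < 38, loop
  ADD #13: R2 = 24 + 2 = 26  → 26 < 38, loop
  ADD #14: R2 = 26 + 2 = 28  → 28 < 38, loop
  ADD #15: R2 = 28 + 2 = 30  → 30 < 38, loop
  ADD #16: R2 = 30 + 2 = 32  → 32 < 38, loop
  ADD #17: R2 = 32 + 2 = 34  → 34 < 38, loop
  ADD #18: R2 = 34 + 2 = 36  → 36 < 38, loop
  ADD #19: R2 = 36 + 2 = 38  → 38 >= 38, exit
Total ADD instructions: 19

19


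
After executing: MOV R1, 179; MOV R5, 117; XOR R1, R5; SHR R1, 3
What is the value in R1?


Register state trace:
  MOV R1, 179  → R1 = 179 (0b10110011)
  MOV R5, 117  → R5 = 117 (0b01110101)
  XOR R1, R5  → R1 = 179 XOR 117 = 198 (0b11000110)
  SHR R1, 3  → R1 = 198 >> 3 = 24
Final: R1 = 24

24


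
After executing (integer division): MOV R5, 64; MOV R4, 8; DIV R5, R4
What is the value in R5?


Register state trace:
  MOV R5, 64  → R5 = 64
  MOV R4, 8  → R4 = 8
  DIV R5, R4  → R5 = 64 // 8 = 8
Final: R5 = 8

8


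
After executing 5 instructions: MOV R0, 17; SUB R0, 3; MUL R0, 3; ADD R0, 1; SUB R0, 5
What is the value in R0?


Register state trace:
  MOV R0, 17  → R0 = 17
  SUB R0, 3  → R0 = 17 - 3 = 14
  MUL R0, 3  → R0 = 14 * 3 = 42
  ADD R0, 1  → R0 = 42 + 1 = 43
  SUB R0, 5  → R0 = 43 - 5 = 38
Final: R0 = 38

38


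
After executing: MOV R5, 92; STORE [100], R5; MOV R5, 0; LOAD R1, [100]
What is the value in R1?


Register and memory trace:
  MOV R5, 92  → R5 = 92
  STORE [100], R5  → mem[100] = 92
  MOV R5, 0  → R5 = 0
  LOAD R1, [100]  → R1 = mem[100] = 92
Final: R1 = 92

92


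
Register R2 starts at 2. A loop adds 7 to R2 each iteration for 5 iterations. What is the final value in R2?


Starting value: R2 = 2
  Iter 1: R2 = 2 + 7 = 9
  Iter 2: R2 = 9 + 7 = 16
  Iter 3: R2 = 16 + 7 = 23
  Iter 4: R2 = 23 + 7 = 30
  Iter 5: R2 = 30 + 7 = 37
Final: R2 = 37

37


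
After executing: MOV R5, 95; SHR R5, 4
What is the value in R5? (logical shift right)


Register state trace:
  MOV R5, 95  → R5 = 95
  SHR R5, 4  → R5 = 95 >> 4 = 95 // 2^4 = 5
Final: R5 = 5

5


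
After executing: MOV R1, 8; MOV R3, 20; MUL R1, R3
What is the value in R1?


Register state trace:
  MOV R1, 8  → R1 = 8
  MOV R3, 20  → R3 = 20
  MUL R1, R3  → R1 = 8 * 20 = 160
Final: R1 = 160

160


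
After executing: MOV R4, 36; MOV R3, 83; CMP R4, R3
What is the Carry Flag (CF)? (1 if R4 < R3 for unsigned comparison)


Register state trace:
  MOV R4, 36  → R4 = 36
  MOV R3, 83  → R3 = 83
  CMP R4, R3  → unsigned 36 - 83: borrow occurs
  36 < 83, so CF = 1
CF = 1

1


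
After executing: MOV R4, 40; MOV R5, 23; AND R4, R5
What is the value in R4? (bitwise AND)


Register state trace:
  MOV R4, 40  → R4 = 40 (0b00101000)
  MOV R5, 23  → R5 = 23 (0b00010111)
  AND R4, R5  → R4 = 40 AND 23 = 0 (0b00000000)
Final: R4 = 0

0


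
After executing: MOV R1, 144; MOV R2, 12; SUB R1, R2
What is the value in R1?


Register state trace:
  MOV R1, 144  → R1 = 144
  MOV R2, 12  → R2 = 12
  SUB R1, R2  → R1 = 144 - 12 = 132
Final: R1 = 132

132


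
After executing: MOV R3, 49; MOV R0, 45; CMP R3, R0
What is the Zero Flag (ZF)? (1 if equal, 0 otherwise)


Register state trace:
  MOV R3, 49  → R3 = 49
  MOV R0, 45  → R0 = 45
  CMP R3, R0  → computes 49 - 45 = 4
  Result is nonzero, so values are not equal
ZF = 0

0


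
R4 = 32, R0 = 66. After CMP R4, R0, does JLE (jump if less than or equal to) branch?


Trace:
  R4 = 32, R0 = 66
  CMP R4, R0  → compares 32 vs 66
  JLE checks: is 32 less than or equal to 66?
  32 < 66, so condition is true
Branch taken: Yes

Yes


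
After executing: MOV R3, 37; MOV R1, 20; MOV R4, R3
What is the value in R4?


Register state trace:
  MOV R3, 37  → R3 = 37
  MOV R1, 20  → R1 = 20
  MOV R4, R3  → R4 = 37
Final: R4 = 37

37


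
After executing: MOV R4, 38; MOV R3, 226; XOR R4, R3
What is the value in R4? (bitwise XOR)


Register state trace:
  MOV R4, 38  → R4 = 38 (0b00100110)
  MOV R3, 226  → R3 = 226 (0b11100010)
  XOR R4, R3  → R4 = 38 XOR 226 = 196 (0b11000100)
Final: R4 = 196

196


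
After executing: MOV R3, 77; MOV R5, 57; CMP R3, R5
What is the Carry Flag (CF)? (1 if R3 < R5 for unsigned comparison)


Register state trace:
  MOV R3, 77  → R3 = 77
  MOV R5, 57  → R5 = 57
  CMP R3, R5  → unsigned 77 - 57: no borrow
  77 >= 57, so CF = 0
CF = 0

0


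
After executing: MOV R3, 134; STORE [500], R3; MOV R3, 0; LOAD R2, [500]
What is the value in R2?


Register and memory trace:
  MOV R3, 134  → R3 = 134
  STORE [500], R3  → mem[500] = 134
  MOV R3, 0  → R3 = 0
  LOAD R2, [500]  → R2 = mem[500] = 134
Final: R2 = 134

134


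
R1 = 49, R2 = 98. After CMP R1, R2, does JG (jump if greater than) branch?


Trace:
  R1 = 49, R2 = 98
  CMP R1, R2  → compares 49 vs 98
  JG checks: is 49 greater than 98?
  49 < 98, so condition is false
Branch taken: No

No


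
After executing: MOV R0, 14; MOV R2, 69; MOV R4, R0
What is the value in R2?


Register state trace:
  MOV R0, 14  → R0 = 14
  MOV R2, 69  → R2 = 69
  MOV R4, R0  → R4 = 14
Final: R2 = 69

69


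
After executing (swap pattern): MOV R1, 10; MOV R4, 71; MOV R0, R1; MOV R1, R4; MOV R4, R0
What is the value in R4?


Register state trace (swap pattern):
  MOV R1, 10  → R1 = 10
  MOV R4, 71  → R4 = 71
  MOV R0, R1  → R0 = 10  (save R1)
  MOV R1, R4  → R1 = 71  (R1 gets R4's value)
  MOV R4, R0  → R4 = 10  (R4 gets saved value)
Final: R4 = 10

10


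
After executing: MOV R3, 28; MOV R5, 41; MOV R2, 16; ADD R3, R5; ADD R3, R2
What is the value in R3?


Register state trace:
  MOV R3, 28  → R3 = 28
  MOV R5, 41  → R5 = 41
  MOV R2, 16  → R2 = 16
  ADD R3, R5  → R3 = 28 + 41 = 69
  ADD R3, R2  → R3 = 69 + 16 = 85
Final: R3 = 85

85


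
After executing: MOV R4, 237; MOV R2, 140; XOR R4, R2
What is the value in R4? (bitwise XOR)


Register state trace:
  MOV R4, 237  → R4 = 237 (0b11101101)
  MOV R2, 140  → R2 = 140 (0b10001100)
  XOR R4, R2  → R4 = 237 XOR 140 = 97 (0b01100001)
Final: R4 = 97

97


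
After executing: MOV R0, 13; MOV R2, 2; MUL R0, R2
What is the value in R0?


Register state trace:
  MOV R0, 13  → R0 = 13
  MOV R2, 2  → R2 = 2
  MUL R0, R2  → R0 = 13 * 2 = 26
Final: R0 = 26

26


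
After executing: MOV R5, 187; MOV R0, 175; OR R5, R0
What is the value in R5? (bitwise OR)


Register state trace:
  MOV R5, 187  → R5 = 187 (0b10111011)
  MOV R0, 175  → R0 = 175 (0b10101111)
  OR R5, R0   → R5 = 187 OR 175 = 191 (0b10111111)
Final: R5 = 191

191


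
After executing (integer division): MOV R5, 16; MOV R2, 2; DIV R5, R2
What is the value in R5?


Register state trace:
  MOV R5, 16  → R5 = 16
  MOV R2, 2  → R2 = 2
  DIV R5, R2  → R5 = 16 // 2 = 8
Final: R5 = 8

8


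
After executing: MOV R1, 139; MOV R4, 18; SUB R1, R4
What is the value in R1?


Register state trace:
  MOV R1, 139  → R1 = 139
  MOV R4, 18  → R4 = 18
  SUB R1, R4  → R1 = 139 - 18 = 121
Final: R1 = 121

121


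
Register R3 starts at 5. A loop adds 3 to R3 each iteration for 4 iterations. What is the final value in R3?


Starting value: R3 = 5
  Iter 1: R3 = 5 + 3 = 8
  Iter 2: R3 = 8 + 3 = 11
  Iter 3: R3 = 11 + 3 = 14
  Iter 4: R3 = 14 + 3 = 17
Final: R3 = 17

17


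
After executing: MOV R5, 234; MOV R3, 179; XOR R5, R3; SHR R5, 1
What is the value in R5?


Register state trace:
  MOV R5, 234  → R5 = 234 (0b11101010)
  MOV R3, 179  → R3 = 179 (0b10110011)
  XOR R5, R3  → R5 = 234 XOR 179 = 89 (0b01011001)
  SHR R5, 1  → R5 = 89 >> 1 = 44
Final: R5 = 44

44


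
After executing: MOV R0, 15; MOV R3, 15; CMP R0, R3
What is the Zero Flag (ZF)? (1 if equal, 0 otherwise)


Register state trace:
  MOV R0, 15  → R0 = 15
  MOV R3, 15  → R3 = 15
  CMP R0, R3  → computes 15 - 15 = 0
  Result is zero, so values are equal
ZF = 1

1


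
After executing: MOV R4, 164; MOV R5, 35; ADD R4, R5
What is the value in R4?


Register state trace:
  MOV R4, 164  → R4 = 164
  MOV R5, 35  → R5 = 35
  ADD R4, R5  → R4 = 164 + 35 = 199
Final: R4 = 199

199


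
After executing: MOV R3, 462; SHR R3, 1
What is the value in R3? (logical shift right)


Register state trace:
  MOV R3, 462  → R3 = 462
  SHR R3, 1  → R3 = 462 >> 1 = 462 // 2^1 = 231
Final: R3 = 231

231


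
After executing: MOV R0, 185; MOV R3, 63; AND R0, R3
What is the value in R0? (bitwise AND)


Register state trace:
  MOV R0, 185  → R0 = 185 (0b10111001)
  MOV R3, 63  → R3 = 63 (0b00111111)
  AND R0, R3  → R0 = 185 AND 63 = 57 (0b00111001)
Final: R0 = 57

57


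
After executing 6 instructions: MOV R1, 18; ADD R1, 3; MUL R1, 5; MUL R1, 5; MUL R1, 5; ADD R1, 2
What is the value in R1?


Register state trace:
  MOV R1, 18  → R1 = 18
  ADD R1, 3  → R1 = 18 + 3 = 21
  MUL R1, 5  → R1 = 21 * 5 = 105
  MUL R1, 5  → R1 = 105 * 5 = 525
  MUL R1, 5  → R1 = 525 * 5 = 2625
  ADD R1, 2  → R1 = 2625 + 2 = 2627
Final: R1 = 2627

2627


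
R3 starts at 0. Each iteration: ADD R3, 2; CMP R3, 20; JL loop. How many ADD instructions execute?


Loop trace (R3 starts at 0, target 20, step 2):
  ADD #1: R3 = 0 + 2 = 2  → 2 < 20, loop
  ADD #2: R3 = 2 + 2 = 4  → 4 < 20, loop
  ADD #3: R3 = 4 + 2 = 6  → 6 < 20, loop
  ADD #4: R3 = 6 + 2 = 8  → 8 < 20, loop
  ADD #5: R3 = 8 + 2 = 10  → 10 < 20, loop
  ADD #6: R3 = 10 + 2 = 12  → 12 < 20, loop
  ADD #7: R3 = 12 + 2 = 14  → 14 < 20, loop
  ADD #8: R3 = 14 + 2 = 16  → 16 < 20, loop
  ADD #9: R3 = 16 + 2 = 18  → 18 < 20, loop
  ADD #10: R3 = 18 + 2 = 20  → 20 >= 20, exit
Total ADD instructions: 10

10


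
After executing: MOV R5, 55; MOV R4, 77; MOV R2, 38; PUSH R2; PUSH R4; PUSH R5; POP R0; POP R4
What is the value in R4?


Stack trace (top is rightmost):
  MOV R5, 55  → R5 = 55
  MOV R4, 77  → R4 = 77
  MOV R2, 38  → R2 = 38
  PUSH R2  → stack: [38]
  PUSH R4  → stack: [38, 77]
  PUSH R5  → stack: [38, 77, 55]
  POP R0  → R0 = 55, stack: [38, 77]
  POP R4  → R4 = 77, stack: [38]
Final: R4 = 77

77


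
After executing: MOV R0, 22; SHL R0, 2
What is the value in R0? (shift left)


Register state trace:
  MOV R0, 22  → R0 = 22
  SHL R0, 2  → R0 = 22 << 2 = 22 * 2^2 = 88
Final: R0 = 88

88


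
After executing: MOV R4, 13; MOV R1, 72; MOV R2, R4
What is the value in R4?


Register state trace:
  MOV R4, 13  → R4 = 13
  MOV R1, 72  → R1 = 72
  MOV R2, R4  → R2 = 13
Final: R4 = 13

13


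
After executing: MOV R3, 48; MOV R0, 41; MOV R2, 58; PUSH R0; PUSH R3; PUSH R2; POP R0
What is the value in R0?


Stack trace (top is rightmost):
  MOV R3, 48  → R3 = 48
  MOV R0, 41  → R0 = 41
  MOV R2, 58  → R2 = 58
  PUSH R0  → stack: [41]
  PUSH R3  → stack: [41, 48]
  PUSH R2  → stack: [41, 48, 58]
  POP R0  → R0 = 58, stack: [41, 48]
Final: R0 = 58

58


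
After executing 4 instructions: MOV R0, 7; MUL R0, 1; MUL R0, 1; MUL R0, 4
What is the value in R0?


Register state trace:
  MOV R0, 7  → R0 = 7
  MUL R0, 1  → R0 = 7 * 1 = 7
  MUL R0, 1  → R0 = 7 * 1 = 7
  MUL R0, 4  → R0 = 7 * 4 = 28
Final: R0 = 28

28


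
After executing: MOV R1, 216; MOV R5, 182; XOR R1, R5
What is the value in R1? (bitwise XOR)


Register state trace:
  MOV R1, 216  → R1 = 216 (0b11011000)
  MOV R5, 182  → R5 = 182 (0b10110110)
  XOR R1, R5  → R1 = 216 XOR 182 = 110 (0b01101110)
Final: R1 = 110

110


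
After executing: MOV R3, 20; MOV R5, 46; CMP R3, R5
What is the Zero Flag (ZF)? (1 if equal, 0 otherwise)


Register state trace:
  MOV R3, 20  → R3 = 20
  MOV R5, 46  → R5 = 46
  CMP R3, R5  → computes 20 - 46 = -26
  Result is nonzero, so values are not equal
ZF = 0

0


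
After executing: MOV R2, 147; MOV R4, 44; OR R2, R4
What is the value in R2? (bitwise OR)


Register state trace:
  MOV R2, 147  → R2 = 147 (0b10010011)
  MOV R4, 44  → R4 = 44 (0b00101100)
  OR R2, R4   → R2 = 147 OR 44 = 191 (0b10111111)
Final: R2 = 191

191


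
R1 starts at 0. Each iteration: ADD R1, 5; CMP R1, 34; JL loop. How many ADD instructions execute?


Loop trace (R1 starts at 0, target 34, step 5):
  ADD #1: R1 = 0 + 5 = 5  → 5 < 34, loop
  ADD #2: R1 = 5 + 5 = 10  → 10 < 34, loop
  ADD #3: R1 = 10 + 5 = 15  → 15 < 34, loop
  ADD #4: R1 = 15 + 5 = 20  → 20 < 34, loop
  ADD #5: R1 = 20 + 5 = 25  → 25 < 34, loop
  ADD #6: R1 = 25 + 5 = 30  → 30 < 34, loop
  ADD #7: R1 = 30 + 5 = 35  → 35 >= 34, exit
Total ADD instructions: 7

7


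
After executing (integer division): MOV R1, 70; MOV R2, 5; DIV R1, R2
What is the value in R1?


Register state trace:
  MOV R1, 70  → R1 = 70
  MOV R2, 5  → R2 = 5
  DIV R1, R2  → R1 = 70 // 5 = 14
Final: R1 = 14

14


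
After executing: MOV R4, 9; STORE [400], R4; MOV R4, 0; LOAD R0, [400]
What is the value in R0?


Register and memory trace:
  MOV R4, 9  → R4 = 9
  STORE [400], R4  → mem[400] = 9
  MOV R4, 0  → R4 = 0
  LOAD R0, [400]  → R0 = mem[400] = 9
Final: R0 = 9

9


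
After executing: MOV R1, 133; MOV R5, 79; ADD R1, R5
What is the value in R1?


Register state trace:
  MOV R1, 133  → R1 = 133
  MOV R5, 79  → R5 = 79
  ADD R1, R5  → R1 = 133 + 79 = 212
Final: R1 = 212

212


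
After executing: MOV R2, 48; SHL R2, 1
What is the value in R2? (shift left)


Register state trace:
  MOV R2, 48  → R2 = 48
  SHL R2, 1  → R2 = 48 << 1 = 48 * 2^1 = 96
Final: R2 = 96

96


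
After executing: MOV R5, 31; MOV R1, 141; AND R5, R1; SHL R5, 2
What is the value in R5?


Register state trace:
  MOV R5, 31  → R5 = 31 (0b00011111)
  MOV R1, 141  → R1 = 141 (0b10001101)
  AND R5, R1  → R5 = 31 AND 141 = 13 (0b00001101)
  SHL R5, 2  → R5 = 13 << 2 = 52
Final: R5 = 52

52


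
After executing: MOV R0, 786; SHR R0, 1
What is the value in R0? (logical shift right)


Register state trace:
  MOV R0, 786  → R0 = 786
  SHR R0, 1  → R0 = 786 >> 1 = 786 // 2^1 = 393
Final: R0 = 393

393


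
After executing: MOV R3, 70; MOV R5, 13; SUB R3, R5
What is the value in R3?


Register state trace:
  MOV R3, 70  → R3 = 70
  MOV R5, 13  → R5 = 13
  SUB R3, R5  → R3 = 70 - 13 = 57
Final: R3 = 57

57


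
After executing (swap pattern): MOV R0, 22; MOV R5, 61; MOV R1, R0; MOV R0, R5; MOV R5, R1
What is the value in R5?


Register state trace (swap pattern):
  MOV R0, 22  → R0 = 22
  MOV R5, 61  → R5 = 61
  MOV R1, R0  → R1 = 22  (save R0)
  MOV R0, R5  → R0 = 61  (R0 gets R5's value)
  MOV R5, R1  → R5 = 22  (R5 gets saved value)
Final: R5 = 22

22


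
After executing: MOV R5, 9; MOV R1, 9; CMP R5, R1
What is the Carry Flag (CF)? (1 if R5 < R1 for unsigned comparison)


Register state trace:
  MOV R5, 9  → R5 = 9
  MOV R1, 9  → R1 = 9
  CMP R5, R1  → unsigned 9 - 9: no borrow
  9 >= 9, so CF = 0
CF = 0

0


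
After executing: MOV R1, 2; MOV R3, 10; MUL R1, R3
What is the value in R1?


Register state trace:
  MOV R1, 2  → R1 = 2
  MOV R3, 10  → R3 = 10
  MUL R1, R3  → R1 = 2 * 10 = 20
Final: R1 = 20

20


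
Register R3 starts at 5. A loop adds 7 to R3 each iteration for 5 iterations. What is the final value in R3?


Starting value: R3 = 5
  Iter 1: R3 = 5 + 7 = 12
  Iter 2: R3 = 12 + 7 = 19
  Iter 3: R3 = 19 + 7 = 26
  Iter 4: R3 = 26 + 7 = 33
  Iter 5: R3 = 33 + 7 = 40
Final: R3 = 40

40


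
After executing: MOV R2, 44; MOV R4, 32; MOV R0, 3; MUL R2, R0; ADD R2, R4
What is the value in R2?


Register state trace:
  MOV R2, 44  → R2 = 44
  MOV R4, 32  → R4 = 32
  MOV R0, 3  → R0 = 3
  MUL R2, R0  → R2 = 44 * 3 = 132
  ADD R2, R4  → R2 = 132 + 32 = 164
Final: R2 = 164

164


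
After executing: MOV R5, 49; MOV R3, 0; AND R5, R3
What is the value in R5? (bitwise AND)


Register state trace:
  MOV R5, 49  → R5 = 49 (0b00110001)
  MOV R3, 0  → R3 = 0 (0b00000000)
  AND R5, R3  → R5 = 49 AND 0 = 0 (0b00000000)
Final: R5 = 0

0


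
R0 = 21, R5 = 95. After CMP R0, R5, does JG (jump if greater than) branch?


Trace:
  R0 = 21, R5 = 95
  CMP R0, R5  → compares 21 vs 95
  JG checks: is 21 greater than 95?
  21 < 95, so condition is false
Branch taken: No

No


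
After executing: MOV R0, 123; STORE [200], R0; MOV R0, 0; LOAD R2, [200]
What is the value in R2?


Register and memory trace:
  MOV R0, 123  → R0 = 123
  STORE [200], R0  → mem[200] = 123
  MOV R0, 0  → R0 = 0
  LOAD R2, [200]  → R2 = mem[200] = 123
Final: R2 = 123

123


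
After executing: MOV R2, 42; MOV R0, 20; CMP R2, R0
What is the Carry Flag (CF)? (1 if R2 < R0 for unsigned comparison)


Register state trace:
  MOV R2, 42  → R2 = 42
  MOV R0, 20  → R0 = 20
  CMP R2, R0  → unsigned 42 - 20: no borrow
  42 >= 20, so CF = 0
CF = 0

0


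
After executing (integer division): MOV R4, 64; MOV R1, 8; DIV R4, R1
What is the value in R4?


Register state trace:
  MOV R4, 64  → R4 = 64
  MOV R1, 8  → R1 = 8
  DIV R4, R1  → R4 = 64 // 8 = 8
Final: R4 = 8

8


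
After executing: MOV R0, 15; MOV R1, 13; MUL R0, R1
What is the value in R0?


Register state trace:
  MOV R0, 15  → R0 = 15
  MOV R1, 13  → R1 = 13
  MUL R0, R1  → R0 = 15 * 13 = 195
Final: R0 = 195

195


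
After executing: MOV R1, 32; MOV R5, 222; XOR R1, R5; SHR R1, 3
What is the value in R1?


Register state trace:
  MOV R1, 32  → R1 = 32 (0b00100000)
  MOV R5, 222  → R5 = 222 (0b11011110)
  XOR R1, R5  → R1 = 32 XOR 222 = 254 (0b11111110)
  SHR R1, 3  → R1 = 254 >> 3 = 31
Final: R1 = 31

31


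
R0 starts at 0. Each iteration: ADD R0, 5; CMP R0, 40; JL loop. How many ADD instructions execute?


Loop trace (R0 starts at 0, target 40, step 5):
  ADD #1: R0 = 0 + 5 = 5  → 5 < 40, loop
  ADD #2: R0 = 5 + 5 = 10  → 10 < 40, loop
  ADD #3: R0 = 10 + 5 = 15  → 15 < 40, loop
  ADD #4: R0 = 15 + 5 = 20  → 20 < 40, loop
  ADD #5: R0 = 20 + 5 = 25  → 25 < 40, loop
  ADD #6: R0 = 25 + 5 = 30  → 30 < 40, loop
  ADD #7: R0 = 30 + 5 = 35  → 35 < 40, loop
  ADD #8: R0 = 35 + 5 = 40  → 40 >= 40, exit
Total ADD instructions: 8

8


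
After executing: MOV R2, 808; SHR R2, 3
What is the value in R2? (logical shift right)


Register state trace:
  MOV R2, 808  → R2 = 808
  SHR R2, 3  → R2 = 808 >> 3 = 808 // 2^3 = 101
Final: R2 = 101

101


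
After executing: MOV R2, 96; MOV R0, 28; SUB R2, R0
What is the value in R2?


Register state trace:
  MOV R2, 96  → R2 = 96
  MOV R0, 28  → R0 = 28
  SUB R2, R0  → R2 = 96 - 28 = 68
Final: R2 = 68

68


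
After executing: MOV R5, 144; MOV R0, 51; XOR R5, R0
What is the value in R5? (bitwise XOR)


Register state trace:
  MOV R5, 144  → R5 = 144 (0b10010000)
  MOV R0, 51  → R0 = 51 (0b00110011)
  XOR R5, R0  → R5 = 144 XOR 51 = 163 (0b10100011)
Final: R5 = 163

163


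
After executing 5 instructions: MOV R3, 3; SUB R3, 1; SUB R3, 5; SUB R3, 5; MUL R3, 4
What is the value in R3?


Register state trace:
  MOV R3, 3  → R3 = 3
  SUB R3, 1  → R3 = 3 - 1 = 2
  SUB R3, 5  → R3 = 2 - 5 = -3
  SUB R3, 5  → R3 = -3 - 5 = -8
  MUL R3, 4  → R3 = -8 * 4 = -32
Final: R3 = -32

-32


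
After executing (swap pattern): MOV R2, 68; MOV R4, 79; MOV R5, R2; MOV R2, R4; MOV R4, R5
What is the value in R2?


Register state trace (swap pattern):
  MOV R2, 68  → R2 = 68
  MOV R4, 79  → R4 = 79
  MOV R5, R2  → R5 = 68  (save R2)
  MOV R2, R4  → R2 = 79  (R2 gets R4's value)
  MOV R4, R5  → R4 = 68  (R4 gets saved value)
Final: R2 = 79

79


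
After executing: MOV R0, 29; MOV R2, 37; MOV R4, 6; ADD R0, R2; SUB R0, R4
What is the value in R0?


Register state trace:
  MOV R0, 29  → R0 = 29
  MOV R2, 37  → R2 = 37
  MOV R4, 6  → R4 = 6
  ADD R0, R2  → R0 = 29 + 37 = 66
  SUB R0, R4  → R0 = 66 - 6 = 60
Final: R0 = 60

60


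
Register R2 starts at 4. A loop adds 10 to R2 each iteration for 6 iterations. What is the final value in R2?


Starting value: R2 = 4
  Iter 1: R2 = 4 + 10 = 14
  Iter 2: R2 = 14 + 10 = 24
  Iter 3: R2 = 24 + 10 = 34
  Iter 4: R2 = 34 + 10 = 44
  Iter 5: R2 = 44 + 10 = 54
  Iter 6: R2 = 54 + 10 = 64
Final: R2 = 64

64


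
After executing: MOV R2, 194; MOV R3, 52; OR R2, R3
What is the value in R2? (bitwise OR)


Register state trace:
  MOV R2, 194  → R2 = 194 (0b11000010)
  MOV R3, 52  → R3 = 52 (0b00110100)
  OR R2, R3   → R2 = 194 OR 52 = 246 (0b11110110)
Final: R2 = 246

246


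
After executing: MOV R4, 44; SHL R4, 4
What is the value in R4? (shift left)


Register state trace:
  MOV R4, 44  → R4 = 44
  SHL R4, 4  → R4 = 44 << 4 = 44 * 2^4 = 704
Final: R4 = 704

704


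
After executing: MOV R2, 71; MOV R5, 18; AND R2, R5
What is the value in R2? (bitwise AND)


Register state trace:
  MOV R2, 71  → R2 = 71 (0b01000111)
  MOV R5, 18  → R5 = 18 (0b00010010)
  AND R2, R5  → R2 = 71 AND 18 = 2 (0b00000010)
Final: R2 = 2

2


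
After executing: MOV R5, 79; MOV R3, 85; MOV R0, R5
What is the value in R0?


Register state trace:
  MOV R5, 79  → R5 = 79
  MOV R3, 85  → R3 = 85
  MOV R0, R5  → R0 = 79
Final: R0 = 79

79


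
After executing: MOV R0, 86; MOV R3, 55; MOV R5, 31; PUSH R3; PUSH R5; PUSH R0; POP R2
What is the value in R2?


Stack trace (top is rightmost):
  MOV R0, 86  → R0 = 86
  MOV R3, 55  → R3 = 55
  MOV R5, 31  → R5 = 31
  PUSH R3  → stack: [55]
  PUSH R5  → stack: [55, 31]
  PUSH R0  → stack: [55, 31, 86]
  POP R2  → R2 = 86, stack: [55, 31]
Final: R2 = 86

86


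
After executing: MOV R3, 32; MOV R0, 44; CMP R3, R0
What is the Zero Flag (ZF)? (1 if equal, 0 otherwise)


Register state trace:
  MOV R3, 32  → R3 = 32
  MOV R0, 44  → R0 = 44
  CMP R3, R0  → computes 32 - 44 = -12
  Result is nonzero, so values are not equal
ZF = 0

0


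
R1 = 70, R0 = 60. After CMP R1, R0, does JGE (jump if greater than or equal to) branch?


Trace:
  R1 = 70, R0 = 60
  CMP R1, R0  → compares 70 vs 60
  JGE checks: is 70 greater than or equal to 60?
  70 > 60, so condition is true
Branch taken: Yes

Yes


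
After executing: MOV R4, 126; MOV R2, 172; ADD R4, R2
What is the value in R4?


Register state trace:
  MOV R4, 126  → R4 = 126
  MOV R2, 172  → R2 = 172
  ADD R4, R2  → R4 = 126 + 172 = 298
Final: R4 = 298

298


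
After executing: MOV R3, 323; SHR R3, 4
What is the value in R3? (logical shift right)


Register state trace:
  MOV R3, 323  → R3 = 323
  SHR R3, 4  → R3 = 323 >> 4 = 323 // 2^4 = 20
Final: R3 = 20

20
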